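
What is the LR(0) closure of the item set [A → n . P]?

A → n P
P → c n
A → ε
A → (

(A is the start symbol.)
{ [A → n . P], [P → . c n] }

To compute CLOSURE, for each item [A → α.Bβ] where B is a non-terminal, add [B → .γ] for all productions B → γ; repeat for the newly added items until nothing changes.

Start with: [A → n . P]
  [A → n . P] has the dot before P: add [P → . c n]
No further items can be added.

CLOSURE = { [A → n . P], [P → . c n] }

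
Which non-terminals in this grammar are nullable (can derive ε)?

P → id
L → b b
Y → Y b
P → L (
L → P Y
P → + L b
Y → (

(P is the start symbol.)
None

A non-terminal is nullable if it can derive ε (the empty string): either it has an ε-production, or it has a production whose right-hand side consists entirely of nullable non-terminals.

There are no ε-productions, so no non-terminal can derive ε.
No non-terminals are nullable.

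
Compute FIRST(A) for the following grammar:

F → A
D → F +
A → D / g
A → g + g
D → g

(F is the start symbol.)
To compute FIRST(A), examine every production with A on the left-hand side, reading each right-hand side left to right until a non-nullable symbol is reached.

FIRST sets of the other non-terminals involved (by the same procedure, iterated to a fixed point):
  FIRST(D) = { 'g' }

From A → D / g:
  - D is a non-terminal: add FIRST(D) \ {ε} = { 'g' }
    D is not nullable, so stop
From A → g + g:
  - g is a terminal: add 'g' and stop

Collecting: FIRST(A) = { 'g' }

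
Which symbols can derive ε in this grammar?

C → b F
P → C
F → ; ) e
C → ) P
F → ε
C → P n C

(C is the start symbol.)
A non-terminal is nullable if it can derive ε (the empty string): either it has an ε-production, or it has a production whose right-hand side consists entirely of nullable non-terminals.

ε-productions: F → ε
So F is immediately nullable.
No further non-terminal can be added: every production for the remaining non-terminals contains a terminal or a non-nullable non-terminal.
Nullable = { 'F' }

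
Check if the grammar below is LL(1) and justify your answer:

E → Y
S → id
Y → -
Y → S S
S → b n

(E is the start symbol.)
Yes, the grammar is LL(1).

A grammar is LL(1) if for each non-terminal N with multiple productions, the predict sets of those productions are pairwise disjoint, where PREDICT(N → α) = (FIRST(α) \ {ε}) ∪ (FOLLOW(N) if α ⇒* ε).

Relevant sets:
  FIRST(S) = { 'b', 'id' }

For S:
  PREDICT(S → id) = { 'id' }
  PREDICT(S → b n) = { 'b' }
For Y:
  PREDICT(Y → '-') = { '-' }
  PREDICT(Y → S S) = { 'b', 'id' }
E has a single production, so nothing to check there.

All predict sets are disjoint. The grammar IS LL(1).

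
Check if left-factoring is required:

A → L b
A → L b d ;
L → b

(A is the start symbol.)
Yes, A has productions with common prefix 'L b'

Left-factoring is needed when two productions for the same non-terminal
share a common prefix on the right-hand side.

Productions for A:
  A → L b
  A → L b d ;

Found common prefix 'L b' in productions for A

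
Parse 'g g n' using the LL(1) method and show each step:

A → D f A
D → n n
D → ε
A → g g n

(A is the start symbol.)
LL(1) parsing maintains a stack (initially the start symbol over $) and the input. At each step: if the stack top is a terminal, match it against the current input token; if it is a non-terminal N, replace it with the RHS of M[N, lookahead] (the unique production whose predict set contains the lookahead).

Stack is shown with the top on the left.

Stack    Input    Action
------------------------
A $      g g n $  output A → g g n
g g n $  g g n $  match 'g'
g n $    g n $    match 'g'
n $      n $      match 'n'
$        $        accept

The string is accepted.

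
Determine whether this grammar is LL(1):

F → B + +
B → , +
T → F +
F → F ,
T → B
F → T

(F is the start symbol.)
A grammar is LL(1) if for each non-terminal N with multiple productions, the predict sets of those productions are pairwise disjoint, where PREDICT(N → α) = (FIRST(α) \ {ε}) ∪ (FOLLOW(N) if α ⇒* ε).

Relevant sets:
  FIRST(B) = { ',' }
  FIRST(F) = { ',' }
  FIRST(T) = { ',' }

For F:
  PREDICT(F → B '+' '+') = { ',' }
  PREDICT(F → F ',') = { ',' }
  PREDICT(F → T) = { ',' }
For T:
  PREDICT(T → F '+') = { ',' }
  PREDICT(T → B) = { ',' }
B has a single production, so nothing to check there.

Conflict found: Predict set conflict for F: { ',' }
The grammar is NOT LL(1).

Answer: No. Predict set conflict for F: { ',' }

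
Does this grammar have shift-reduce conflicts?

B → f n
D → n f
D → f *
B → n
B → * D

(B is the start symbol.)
No shift-reduce conflicts

A shift-reduce conflict occurs when an LR(0) state has both:
  - a complete (reduce) item [A → α .] (dot at the end), and
  - a shift item [B → β . c γ] (dot before a terminal).

Augment with B' → B and build the canonical LR(0) collection (I0 = CLOSURE({[B' → . B]}), then GOTO on every symbol after a dot until no new states appear). It has 11 states:
  I0: { [B → . * D], [B → . f n], [B → . n], [B' → . B] }  — shift
  I1: { [B → * . D], [D → . f *], [D → . n f] }  — shift
  I2: { [B' → B .] }  — accept
  I3: { [B → f . n] }  — shift
  I4: { [B → n .] }  — reduce
  I5: { [B → f n .] }  — reduce
  I6: { [B → * D .] }  — reduce
  I7: { [D → f . *] }  — shift
  I8: { [D → n . f] }  — shift
  I9: { [D → n f .] }  — reduce
  I10: { [D → f * .] }  — reduce

No state contains both a complete item and a shift item.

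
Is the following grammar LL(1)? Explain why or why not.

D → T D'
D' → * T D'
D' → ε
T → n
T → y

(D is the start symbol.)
Yes, the grammar is LL(1).

A grammar is LL(1) if for each non-terminal N with multiple productions, the predict sets of those productions are pairwise disjoint, where PREDICT(N → α) = (FIRST(α) \ {ε}) ∪ (FOLLOW(N) if α ⇒* ε).

Relevant sets:
  FOLLOW(D') = { $ }

For D':
  PREDICT(D' → '*' T D') = { '*' }
  PREDICT(D' → ε) = { $ }
For T:
  PREDICT(T → n) = { 'n' }
  PREDICT(T → y) = { 'y' }
D has a single production, so nothing to check there.

All predict sets are disjoint. The grammar IS LL(1).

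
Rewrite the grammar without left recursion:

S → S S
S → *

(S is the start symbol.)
S is directly left-recursive. The standard transformation for
  A → A α₁ | ... | A α_m | β₁ | ... | β_n
is
  A  → β₁ A' | ... | β_n A'
  A' → α₁ A' | ... | α_m A' | ε

S → * becomes S → * S'
S → S S becomes S' → S S'
Add S' → ε

Resulting grammar:
S → * S'
S' → S S'
S' → ε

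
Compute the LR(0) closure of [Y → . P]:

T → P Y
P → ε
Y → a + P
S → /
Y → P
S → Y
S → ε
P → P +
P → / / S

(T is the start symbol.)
To compute CLOSURE, for each item [A → α.Bβ] where B is a non-terminal, add [B → .γ] for all productions B → γ; repeat for the newly added items until nothing changes.

Start with: [Y → . P]
  [Y → . P] has the dot before P: add [P → .], [P → . P +], [P → . / / S]
No further items can be added.

CLOSURE = { [P → . / / S], [P → . P +], [P → .], [Y → . P] }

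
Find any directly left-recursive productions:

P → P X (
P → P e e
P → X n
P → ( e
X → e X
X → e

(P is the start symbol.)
Direct left recursion occurs when N → N α for some non-terminal N (the right-hand side begins with the left-hand side itself).

P → P X (: LEFT RECURSIVE (starts with P)
P → P e e: LEFT RECURSIVE (starts with P)
P → X n: starts with X
P → ( e: starts with '('
X → e X: starts with e
X → e: starts with e

The grammar has direct left recursion on: P.

Answer: Yes, P is left-recursive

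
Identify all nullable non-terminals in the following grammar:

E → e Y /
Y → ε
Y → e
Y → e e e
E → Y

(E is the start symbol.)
A non-terminal is nullable if it can derive ε (the empty string): either it has an ε-production, or it has a production whose right-hand side consists entirely of nullable non-terminals.

ε-productions: Y → ε
So Y is immediately nullable.
E → Y: every symbol on the right is nullable, so E is nullable too.
Every non-terminal is now nullable.
Nullable = { 'E', 'Y' }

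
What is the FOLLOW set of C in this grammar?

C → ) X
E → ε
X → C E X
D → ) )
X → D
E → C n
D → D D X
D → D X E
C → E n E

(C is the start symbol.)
{ $, ')', 'n' }

C is the start symbol, so $ ∈ FOLLOW(C).
In X → C E X: C is followed by E X, add FIRST(E X) \ {ε} = { ')', 'n' }
In E → C n: C is followed by n, add FIRST(n) \ {ε} = { 'n' }

Taking the union: FOLLOW(C) = { $, ')', 'n' }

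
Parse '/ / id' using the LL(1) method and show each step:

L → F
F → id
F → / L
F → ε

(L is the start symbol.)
LL(1) parsing maintains a stack (initially the start symbol over $) and the input. At each step: if the stack top is a terminal, match it against the current input token; if it is a non-terminal N, replace it with the RHS of M[N, lookahead] (the unique production whose predict set contains the lookahead).

Stack is shown with the top on the left.

Stack  Input     Action
-----------------------
L $    / / id $  output L → F
F $    / / id $  output F → / L
/ L $  / / id $  match '/'
L $    / id $    output L → F
F $    / id $    output F → / L
/ L $  / id $    match '/'
L $    id $      output L → F
F $    id $      output F → id
id $   id $      match 'id'
$      $         accept

The string is accepted.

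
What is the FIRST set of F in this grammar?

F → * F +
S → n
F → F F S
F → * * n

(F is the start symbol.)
{ '*' }

From F → * F +:
  - '*' is a terminal: add '*' and stop
From F → F F S:
  - F is the symbol being defined: contributes nothing new
    F is not nullable, so stop
From F → * * n:
  - '*' is a terminal: add '*' and stop

Collecting: FIRST(F) = { '*' }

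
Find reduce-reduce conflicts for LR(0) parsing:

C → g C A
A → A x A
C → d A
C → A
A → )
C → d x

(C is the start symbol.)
No reduce-reduce conflicts

A reduce-reduce conflict occurs when an LR(0) state has two complete items [A → α .] and [B → β .] — both call for a reduction, and with no lookahead the parser cannot choose between them.

Augment with C' → C and build the canonical LR(0) collection (I0 = CLOSURE({[C' → . C]}), then GOTO on every symbol after a dot until no new states appear). It has 12 states:
  I0: { [A → . )], [A → . A x A], [C → . A], [C → . d A], [C → . d x], [C → . g C A], [C' → . C] }  — shift
  I1: { [A → ) .] }  — reduce
  I2: { [A → A . x A], [C → A .] }  — shift, reduce
  I3: { [C' → C .] }  — accept
  I4: { [A → . )], [A → . A x A], [C → d . A], [C → d . x] }  — shift
  I5: { [A → . )], [A → . A x A], [C → . A], [C → . d A], [C → . d x], [C → . g C A], [C → g . C A] }  — shift
  I6: { [A → . )], [A → . A x A], [C → g C . A] }  — shift
  I7: { [A → A . x A], [C → g C A .] }  — shift, reduce
  I8: { [A → . )], [A → . A x A], [A → A x . A] }  — shift
  I9: { [A → A . x A], [A → A x A .] }  — shift, reduce
  I10: { [A → A . x A], [C → d A .] }  — shift, reduce
  I11: { [C → d x .] }  — reduce

No state contains more than one complete item.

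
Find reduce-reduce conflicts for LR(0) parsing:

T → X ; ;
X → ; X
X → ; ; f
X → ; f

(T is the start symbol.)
Yes — I9: [X → ; ; f .] vs [X → ; f .]

Augment with T' → T and build the canonical LR(0) collection (I0 = CLOSURE({[T' → . T]}), then GOTO on every symbol after a dot until no new states appear). It has 10 states:
  I0: { [T → . X ; ;], [T' → . T], [X → . ; ; f], [X → . ; X], [X → . ; f] }  — shift
  I1: { [X → . ; ; f], [X → . ; X], [X → . ; f], [X → ; . ; f], [X → ; . X], [X → ; . f] }  — shift
  I2: { [T' → T .] }  — accept
  I3: { [T → X . ; ;] }  — shift
  I4: { [T → X ; . ;] }  — shift
  I5: { [T → X ; ; .] }  — reduce
  I6: { [X → . ; ; f], [X → . ; X], [X → . ; f], [X → ; . ; f], [X → ; . X], [X → ; . f], [X → ; ; . f] }  — shift
  I7: { [X → ; X .] }  — reduce
  I8: { [X → ; f .] }  — reduce
  I9: { [X → ; ; f .], [X → ; f .] }  — 2 reduces

I9 contains complete items [X → ; ; f .], [X → ; f .] — reduce-reduce conflict.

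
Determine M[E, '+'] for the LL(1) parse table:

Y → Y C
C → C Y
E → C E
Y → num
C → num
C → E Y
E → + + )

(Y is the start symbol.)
To find M[E, '+'], we find productions for E where '+' is in the predict set (PREDICT(N → α) = (FIRST(α) \ {ε}) ∪ (FOLLOW(N) if α ⇒* ε)).

Relevant sets:
  FIRST(C) = { '+', 'num' }

E → C E: PREDICT = { '+', 'num' }
  '+' is in predict set, so this production goes in M[E, '+']
E → + + ): PREDICT = { '+' }
  '+' is in predict set, so this production goes in M[E, '+']

M[E, '+'] = E → C E, E → + + )  (a multiply-defined cell — the grammar is not LL(1))

Answer: E → C E, E → + + )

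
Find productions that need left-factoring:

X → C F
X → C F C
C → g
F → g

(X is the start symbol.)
Left-factoring is needed when two productions for the same non-terminal
share a common prefix on the right-hand side.

Productions for X:
  X → C F
  X → C F C

Found common prefix 'C F' in productions for X

Answer: Yes, X has productions with common prefix 'C F'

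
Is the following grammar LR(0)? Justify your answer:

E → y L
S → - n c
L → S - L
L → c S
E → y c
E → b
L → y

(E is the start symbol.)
No. Shift-reduce conflict between [E → y c .] and [S → . - n c]

A grammar is LR(0) if no state in the canonical LR(0) collection has:
  - both a shift item (dot before a terminal) and a complete item (shift-reduce conflict), or
  - two or more complete items (reduce-reduce conflict; the accept item [E' → E .] counts as a complete item here).

Augment with E' → E and build the canonical LR(0) collection (I0 = CLOSURE({[E' → . E]}), then GOTO on every symbol after a dot until no new states appear). It has 15 states:
  I0: { [E → . b], [E → . y L], [E → . y c], [E' → . E] }  — shift
  I1: { [E' → E .] }  — accept
  I2: { [E → b .] }  — reduce
  I3: { [E → y . L], [E → y . c], [L → . S - L], [L → . c S], [L → . y], [S → . - n c] }  — shift
  I4: { [S → - . n c] }  — shift
  I5: { [E → y L .] }  — reduce
  I6: { [L → S . - L] }  — shift
  I7: { [E → y c .], [L → c . S], [S → . - n c] }  — shift, reduce
  I8: { [L → y .] }  — reduce
  I9: { [L → c S .] }  — reduce
  I10: { [L → . S - L], [L → . c S], [L → . y], [L → S - . L], [S → . - n c] }  — shift
  I11: { [L → S - L .] }  — reduce
  I12: { [L → c . S], [S → . - n c] }  — shift
  I13: { [S → - n . c] }  — shift
  I14: { [S → - n c .] }  — reduce

Conflict in state I7:
  Shift-reduce conflict between [E → y c .] and [S → . - n c]
So the grammar is NOT LR(0).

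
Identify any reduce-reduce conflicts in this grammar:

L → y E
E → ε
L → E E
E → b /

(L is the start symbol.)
A reduce-reduce conflict occurs when an LR(0) state has two complete items [A → α .] and [B → β .] — both call for a reduction, and with no lookahead the parser cannot choose between them.

Augment with L' → L and build the canonical LR(0) collection (I0 = CLOSURE({[L' → . L]}), then GOTO on every symbol after a dot until no new states appear). It has 8 states:
  I0: { [E → . b /], [E → .], [L → . E E], [L → . y E], [L' → . L] }  — shift, reduce
  I1: { [E → . b /], [E → .], [L → E . E] }  — shift, reduce
  I2: { [L' → L .] }  — accept
  I3: { [E → b . /] }  — shift
  I4: { [E → . b /], [E → .], [L → y . E] }  — shift, reduce
  I5: { [L → y E .] }  — reduce
  I6: { [E → b / .] }  — reduce
  I7: { [L → E E .] }  — reduce

No state contains more than one complete item.

Answer: No reduce-reduce conflicts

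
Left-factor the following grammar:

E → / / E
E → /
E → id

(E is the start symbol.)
E → / E'
E' → / E
E' → ε
E → id

Left-factoring transforms A → αβ₁ | αβ₂ into A → αA' and A' → β₁ | β₂
(α is the longest common prefix among the alternatives). Repeat until
no nonterminal has two alternatives with a common prefix.

Round 1: E has alternatives sharing prefix '/'. Introduce E': E → / E'
  Add: E' → / E
  Add: E' → ε

No remaining common prefixes — done.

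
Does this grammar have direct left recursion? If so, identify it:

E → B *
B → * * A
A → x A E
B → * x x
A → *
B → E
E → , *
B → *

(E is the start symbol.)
No direct left recursion

E → B *: starts with B
B → * * A: starts with '*'
A → x A E: starts with x
B → * x x: starts with '*'
A → *: starts with '*'
B → E: starts with E
E → , *: starts with ','
B → *: starts with '*'

No direct left recursion found.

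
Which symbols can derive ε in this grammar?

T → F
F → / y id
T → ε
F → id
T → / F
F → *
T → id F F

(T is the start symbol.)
{ 'T' }

A non-terminal is nullable if it can derive ε (the empty string): either it has an ε-production, or it has a production whose right-hand side consists entirely of nullable non-terminals.

ε-productions: T → ε
So T is immediately nullable.
No further non-terminal can be added: every production for the remaining non-terminals contains a terminal or a non-nullable non-terminal.
Nullable = { 'T' }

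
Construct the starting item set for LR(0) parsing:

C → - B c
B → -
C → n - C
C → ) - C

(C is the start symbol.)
First, augment the grammar with C' → C
I₀ = CLOSURE({ [C' → . C] }):
  [C' → . C] has the dot before C: add [C → . - B c], [C → . n - C], [C → . ) - C]
No further items can be added.

I₀ = { [C → . ) - C], [C → . - B c], [C → . n - C], [C' → . C] }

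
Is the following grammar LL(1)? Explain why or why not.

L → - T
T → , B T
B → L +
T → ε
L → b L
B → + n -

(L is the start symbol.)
Yes, the grammar is LL(1).

A grammar is LL(1) if for each non-terminal N with multiple productions, the predict sets of those productions are pairwise disjoint, where PREDICT(N → α) = (FIRST(α) \ {ε}) ∪ (FOLLOW(N) if α ⇒* ε).

Relevant sets:
  FIRST(L) = { '-', 'b' }
  FOLLOW(T) = { $, '+' }

For L:
  PREDICT(L → '-' T) = { '-' }
  PREDICT(L → b L) = { 'b' }
For T:
  PREDICT(T → ',' B T) = { ',' }
  PREDICT(T → ε) = { $, '+' }
For B:
  PREDICT(B → L '+') = { '-', 'b' }
  PREDICT(B → '+' n '-') = { '+' }

All predict sets are disjoint. The grammar IS LL(1).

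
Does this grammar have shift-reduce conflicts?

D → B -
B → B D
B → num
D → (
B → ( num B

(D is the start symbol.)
Yes — I1: [D → ( .] vs [B → ( . num B]; I9: [B → ( num B .] vs [B → . ( num B]

A shift-reduce conflict occurs when an LR(0) state has both:
  - a complete (reduce) item [A → α .] (dot at the end), and
  - a shift item [B → β . c γ] (dot before a terminal).

Augment with D' → D and build the canonical LR(0) collection (I0 = CLOSURE({[D' → . D]}), then GOTO on every symbol after a dot until no new states appear). It has 10 states:
  I0: { [B → . ( num B], [B → . B D], [B → . num], [D → . (], [D → . B -], [D' → . D] }  — shift
  I1: { [B → ( . num B], [D → ( .] }  — shift, reduce
  I2: { [B → . ( num B], [B → . B D], [B → . num], [B → B . D], [D → . (], [D → . B -], [D → B . -] }  — shift
  I3: { [D' → D .] }  — accept
  I4: { [B → num .] }  — reduce
  I5: { [D → B - .] }  — reduce
  I6: { [B → B D .] }  — reduce
  I7: { [B → ( num . B], [B → . ( num B], [B → . B D], [B → . num] }  — shift
  I8: { [B → ( . num B] }  — shift
  I9: { [B → ( num B .], [B → . ( num B], [B → . B D], [B → . num], [B → B . D], [D → . (], [D → . B -] }  — shift, reduce

I1 contains reduce item [D → ( .] and shift item [B → ( . num B] — shift-reduce conflict.
I9 contains reduce item [B → ( num B .] and shift items [B → . ( num B], [B → . num], [D → . (] — shift-reduce conflict.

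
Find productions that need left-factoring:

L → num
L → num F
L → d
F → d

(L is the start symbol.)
Left-factoring is needed when two productions for the same non-terminal
share a common prefix on the right-hand side.

Productions for L:
  L → num
  L → num F
  L → d

Found common prefix 'num' in productions for L

Answer: Yes, L has productions with common prefix 'num'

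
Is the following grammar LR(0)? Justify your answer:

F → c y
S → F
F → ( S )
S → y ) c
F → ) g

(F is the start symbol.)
Yes, the grammar is LR(0)

Augment with F' → F and build the canonical LR(0) collection (I0 = CLOSURE({[F' → . F]}), then GOTO on every symbol after a dot until no new states appear). It has 13 states:
  I0: { [F → . ( S )], [F → . ) g], [F → . c y], [F' → . F] }  — shift
  I1: { [F → ( . S )], [F → . ( S )], [F → . ) g], [F → . c y], [S → . F], [S → . y ) c] }  — shift
  I2: { [F → ) . g] }  — shift
  I3: { [F' → F .] }  — accept
  I4: { [F → c . y] }  — shift
  I5: { [F → c y .] }  — reduce
  I6: { [F → ) g .] }  — reduce
  I7: { [S → F .] }  — reduce
  I8: { [F → ( S . )] }  — shift
  I9: { [S → y . ) c] }  — shift
  I10: { [S → y ) . c] }  — shift
  I11: { [S → y ) c .] }  — reduce
  I12: { [F → ( S ) .] }  — reduce

Every state is either a pure shift/goto state or contains exactly one complete item and nothing to shift — no conflicts. The grammar is LR(0).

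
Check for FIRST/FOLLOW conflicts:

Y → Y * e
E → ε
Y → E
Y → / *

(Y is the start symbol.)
Nullable non-terminals: E, Y.
FIRST sets used below: FIRST(Y) = { '*', '/', ε }, FIRST(E) = { ε }
E has a nullable alternative but only one production, so nothing to check.

Y: nullable alternative(s) Y → E; FOLLOW(Y) = { $, '*' }
  Y → Y * e: FIRST \ {ε} = { '*', '/' } — overlaps FOLLOW(Y) on { '*' }: CONFLICT
  Y → E: FIRST \ {ε} = { } — this is the only nullable alternative, skip
  Y → / *: FIRST \ {ε} = { '/' } — disjoint from FOLLOW(Y)

So the grammar has 1 FIRST/FOLLOW conflict (marked CONFLICT above).

Answer: Yes. Y → Y '*' e with FOLLOW(Y) on { '*' }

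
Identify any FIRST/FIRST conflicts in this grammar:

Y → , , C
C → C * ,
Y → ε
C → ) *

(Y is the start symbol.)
Yes. C → C '*' ',' / C → ')' '*' on { ')' }

FIRST sets of the non-terminals at (or reachable through a nullable prefix from) the front of some alternative:
  FIRST(C) = { ')' }

Productions for Y:
  Y → , , C: FIRST = { ',' }
  Y → ε: FIRST = { ε }
Productions for C:
  C → C * ,: FIRST = { ')' }
  C → ) *: FIRST = { ')' }

Conflict for C: C → C * , and C → ) *
  Overlap: { ')' }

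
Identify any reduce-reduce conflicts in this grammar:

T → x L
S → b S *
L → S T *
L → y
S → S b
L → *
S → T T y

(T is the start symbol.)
Augment with T' → T and build the canonical LR(0) collection (I0 = CLOSURE({[T' → . T]}), then GOTO on every symbol after a dot until no new states appear). It has 16 states:
  I0: { [T → . x L], [T' → . T] }  — shift
  I1: { [T' → T .] }  — accept
  I2: { [L → . *], [L → . S T *], [L → . y], [S → . S b], [S → . T T y], [S → . b S *], [T → . x L], [T → x . L] }  — shift
  I3: { [L → * .] }  — reduce
  I4: { [T → x L .] }  — reduce
  I5: { [L → S . T *], [S → S . b], [T → . x L] }  — shift
  I6: { [S → T . T y], [T → . x L] }  — shift
  I7: { [S → . S b], [S → . T T y], [S → . b S *], [S → b . S *], [T → . x L] }  — shift
  I8: { [L → y .] }  — reduce
  I9: { [S → S . b], [S → b S . *] }  — shift
  I10: { [S → b S * .] }  — reduce
  I11: { [S → S b .] }  — reduce
  I12: { [S → T T . y] }  — shift
  I13: { [S → T T y .] }  — reduce
  I14: { [L → S T . *] }  — shift
  I15: { [L → S T * .] }  — reduce

No state contains more than one complete item.

Answer: No reduce-reduce conflicts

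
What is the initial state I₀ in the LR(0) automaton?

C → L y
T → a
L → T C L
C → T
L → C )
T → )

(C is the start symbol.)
{ [C → . L y], [C → . T], [C' → . C], [L → . C )], [L → . T C L], [T → . )], [T → . a] }

First, augment the grammar with C' → C
I₀ = CLOSURE({ [C' → . C] }):
  [C' → . C] has the dot before C: add [C → . L y], [C → . T]
  [C → . L y] has the dot before L: add [L → . T C L], [L → . C )]
  [C → . T] has the dot before T: add [T → . a], [T → . )]
No further items can be added.

I₀ = { [C → . L y], [C → . T], [C' → . C], [L → . C )], [L → . T C L], [T → . )], [T → . a] }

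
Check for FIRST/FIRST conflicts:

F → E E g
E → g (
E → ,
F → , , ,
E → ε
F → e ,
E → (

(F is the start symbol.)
FIRST sets of the non-terminals at (or reachable through a nullable prefix from) the front of some alternative:
  FIRST(E) = { '(', ',', 'g', ε }

Productions for F:
  F → E E g: FIRST = { '(', ',', 'g' }
  F → , , ,: FIRST = { ',' }
  F → e ,: FIRST = { 'e' }
Productions for E:
  E → g (: FIRST = { 'g' }
  E → ,: FIRST = { ',' }
  E → ε: FIRST = { ε }
  E → (: FIRST = { '(' }

Conflict for F: F → E E g and F → , , ,
  Overlap: { ',' }

Answer: Yes. F → E E g / F → ',' ',' ',' on { ',' }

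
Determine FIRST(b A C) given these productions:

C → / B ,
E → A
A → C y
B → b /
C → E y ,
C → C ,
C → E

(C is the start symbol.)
To compute FIRST(b A C), process the symbols left to right:
Symbol b is a terminal. Add 'b' and stop.
FIRST(b A C) = { 'b' }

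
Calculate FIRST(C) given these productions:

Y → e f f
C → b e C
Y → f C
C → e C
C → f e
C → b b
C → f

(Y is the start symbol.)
{ 'b', 'e', 'f' }

To compute FIRST(C), examine every production with C on the left-hand side, reading each right-hand side left to right until a non-nullable symbol is reached.

From C → b e C:
  - b is a terminal: add 'b' and stop
From C → e C:
  - e is a terminal: add 'e' and stop
From C → f e:
  - f is a terminal: add 'f' and stop
From C → b b:
  - b is a terminal: add 'b' and stop
From C → f:
  - f is a terminal: add 'f' and stop

Collecting: FIRST(C) = { 'b', 'e', 'f' }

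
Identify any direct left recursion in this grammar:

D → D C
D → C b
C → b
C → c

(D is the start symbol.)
Direct left recursion occurs when N → N α for some non-terminal N (the right-hand side begins with the left-hand side itself).

D → D C: LEFT RECURSIVE (starts with D)
D → C b: starts with C
C → b: starts with b
C → c: starts with c

The grammar has direct left recursion on: D.

Answer: Yes, D is left-recursive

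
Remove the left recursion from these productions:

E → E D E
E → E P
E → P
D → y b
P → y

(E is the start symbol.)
E is directly left-recursive. The standard transformation for
  A → A α₁ | ... | A α_m | β₁ | ... | β_n
is
  A  → β₁ A' | ... | β_n A'
  A' → α₁ A' | ... | α_m A' | ε

E → P becomes E → P E'
E → E D E becomes E' → D E E'
E → E P becomes E' → P E'
Add E' → ε

Productions for other non-terminals are unchanged:
  D → y b
  P → y

Resulting grammar:
E → P E'
E' → D E E'
E' → P E'
E' → ε
D → y b
P → y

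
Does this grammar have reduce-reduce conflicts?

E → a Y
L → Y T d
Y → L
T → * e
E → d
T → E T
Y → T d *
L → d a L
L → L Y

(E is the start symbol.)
Yes — I11: [L → d a L .] vs [Y → L .]

A reduce-reduce conflict occurs when an LR(0) state has two complete items [A → α .] and [B → β .] — both call for a reduction, and with no lookahead the parser cannot choose between them.

Augment with E' → E and build the canonical LR(0) collection (I0 = CLOSURE({[E' → . E]}), then GOTO on every symbol after a dot until no new states appear). It has 20 states:
  I0: { [E → . a Y], [E → . d], [E' → . E] }  — shift
  I1: { [E' → E .] }  — accept
  I2: { [E → . a Y], [E → . d], [E → a . Y], [L → . L Y], [L → . Y T d], [L → . d a L], [T → . * e], [T → . E T], [Y → . L], [Y → . T d *] }  — shift
  I3: { [E → d .] }  — reduce
  I4: { [T → * . e] }  — shift
  I5: { [E → . a Y], [E → . d], [T → . * e], [T → . E T], [T → E . T] }  — shift
  I6: { [E → . a Y], [E → . d], [L → . L Y], [L → . Y T d], [L → . d a L], [L → L . Y], [T → . * e], [T → . E T], [Y → . L], [Y → . T d *], [Y → L .] }  — shift, reduce
  I7: { [Y → T . d *] }  — shift
  I8: { [E → . a Y], [E → . d], [E → a Y .], [L → Y . T d], [T → . * e], [T → . E T] }  — shift, reduce
  I9: { [E → d .], [L → d . a L] }  — shift, reduce
  I10: { [E → . a Y], [E → . d], [L → . L Y], [L → . Y T d], [L → . d a L], [L → d a . L], [T → . * e], [T → . E T], [Y → . L], [Y → . T d *] }  — shift
  I11: { [E → . a Y], [E → . d], [L → . L Y], [L → . Y T d], [L → . d a L], [L → L . Y], [L → d a L .], [T → . * e], [T → . E T], [Y → . L], [Y → . T d *], [Y → L .] }  — shift, 2 reduces
  I12: { [E → . a Y], [E → . d], [L → Y . T d], [T → . * e], [T → . E T] }  — shift
  I13: { [L → Y T . d] }  — shift
  I14: { [L → Y T d .] }  — reduce
  I15: { [E → . a Y], [E → . d], [L → L Y .], [L → Y . T d], [T → . * e], [T → . E T] }  — shift, reduce
  I16: { [Y → T d . *] }  — shift
  I17: { [Y → T d * .] }  — reduce
  I18: { [T → E T .] }  — reduce
  I19: { [T → * e .] }  — reduce

I11 contains complete items [L → d a L .], [Y → L .] — reduce-reduce conflict.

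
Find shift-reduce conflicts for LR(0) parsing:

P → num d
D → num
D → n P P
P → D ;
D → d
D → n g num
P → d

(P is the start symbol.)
A shift-reduce conflict occurs when an LR(0) state has both:
  - a complete (reduce) item [A → α .] (dot at the end), and
  - a shift item [B → β . c γ] (dot before a terminal).

Augment with P' → P and build the canonical LR(0) collection (I0 = CLOSURE({[P' → . P]}), then GOTO on every symbol after a dot until no new states appear). It has 12 states:
  I0: { [D → . d], [D → . n P P], [D → . n g num], [D → . num], [P → . D ;], [P → . d], [P → . num d], [P' → . P] }  — shift
  I1: { [P → D . ;] }  — shift
  I2: { [P' → P .] }  — accept
  I3: { [D → d .], [P → d .] }  — 2 reduces
  I4: { [D → . d], [D → . n P P], [D → . n g num], [D → . num], [D → n . P P], [D → n . g num], [P → . D ;], [P → . d], [P → . num d] }  — shift
  I5: { [D → num .], [P → num . d] }  — shift, reduce
  I6: { [P → num d .] }  — reduce
  I7: { [D → . d], [D → . n P P], [D → . n g num], [D → . num], [D → n P . P], [P → . D ;], [P → . d], [P → . num d] }  — shift
  I8: { [D → n g . num] }  — shift
  I9: { [D → n g num .] }  — reduce
  I10: { [D → n P P .] }  — reduce
  I11: { [P → D ; .] }  — reduce

I5 contains reduce item [D → num .] and shift item [P → num . d] — shift-reduce conflict.

Answer: Yes — I5: [D → num .] vs [P → num . d]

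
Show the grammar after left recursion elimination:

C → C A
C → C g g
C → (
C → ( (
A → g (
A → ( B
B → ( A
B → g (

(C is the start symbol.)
C is directly left-recursive. The standard transformation for
  A → A α₁ | ... | A α_m | β₁ | ... | β_n
is
  A  → β₁ A' | ... | β_n A'
  A' → α₁ A' | ... | α_m A' | ε

C → ( becomes C → ( C'
C → ( ( becomes C → ( ( C'
C → C A becomes C' → A C'
C → C g g becomes C' → g g C'
Add C' → ε

Productions for other non-terminals are unchanged:
  A → g (
  A → ( B
  B → ( A
  B → g (

Resulting grammar:
C → ( C'
C → ( ( C'
C' → A C'
C' → g g C'
C' → ε
A → g (
A → ( B
B → ( A
B → g (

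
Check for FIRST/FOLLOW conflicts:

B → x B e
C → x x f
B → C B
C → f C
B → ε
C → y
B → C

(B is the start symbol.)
A FIRST/FOLLOW conflict occurs when a non-terminal N has a nullable alternative N → β (β ⇒* ε) and another alternative N → α with FIRST(α) ∩ FOLLOW(N) ≠ ∅: on such a lookahead the parser cannot decide between expanding α and letting N vanish via β.

Nullable non-terminals: B.
FIRST sets used below: FIRST(C) = { 'f', 'x', 'y' }

B: nullable alternative(s) B → ε; FOLLOW(B) = { $, 'e' }
  B → x B e: FIRST \ {ε} = { 'x' } — disjoint from FOLLOW(B)
  B → C B: FIRST \ {ε} = { 'f', 'x', 'y' } — disjoint from FOLLOW(B)
  B → ε: FIRST \ {ε} = { } — this is the only nullable alternative, skip
  B → C: FIRST \ {ε} = { 'f', 'x', 'y' } — disjoint from FOLLOW(B)

C has no nullable alternative, so no FIRST/FOLLOW check is needed there.

No FIRST/FOLLOW conflicts found.

Answer: No FIRST/FOLLOW conflicts.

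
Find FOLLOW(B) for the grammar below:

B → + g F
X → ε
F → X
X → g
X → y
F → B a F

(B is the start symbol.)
To compute FOLLOW(B), find every occurrence of B on a right-hand side N → α B β: add FIRST(β) \ {ε}, and if β is empty or nullable also add FOLLOW(N). Iterate to a fixed point.

B is the start symbol, so $ ∈ FOLLOW(B).
In F → B a F: B is followed by a F, add FIRST(a F) \ {ε} = { 'a' }

Taking the union: FOLLOW(B) = { $, 'a' }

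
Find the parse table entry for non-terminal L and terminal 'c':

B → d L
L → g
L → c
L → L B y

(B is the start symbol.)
To find M[L, 'c'], we find productions for L where 'c' is in the predict set (PREDICT(N → α) = (FIRST(α) \ {ε}) ∪ (FOLLOW(N) if α ⇒* ε)).

Relevant sets:
  FIRST(L) = { 'c', 'g' }

L → g: PREDICT = { 'g' }
L → c: PREDICT = { 'c' }
  'c' is in predict set, so this production goes in M[L, 'c']
L → L B y: PREDICT = { 'c', 'g' }
  'c' is in predict set, so this production goes in M[L, 'c']

M[L, 'c'] = L → c, L → L B y  (a multiply-defined cell — the grammar is not LL(1))

Answer: L → c, L → L B y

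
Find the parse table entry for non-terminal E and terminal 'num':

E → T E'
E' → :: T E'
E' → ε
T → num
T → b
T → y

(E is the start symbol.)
To find M[E, 'num'], we find productions for E where 'num' is in the predict set (PREDICT(N → α) = (FIRST(α) \ {ε}) ∪ (FOLLOW(N) if α ⇒* ε)).

Relevant sets:
  FIRST(T) = { 'b', 'num', 'y' }

E → T E': PREDICT = { 'b', 'num', 'y' }
  'num' is in predict set, so this production goes in M[E, 'num']

M[E, 'num'] = E → T E'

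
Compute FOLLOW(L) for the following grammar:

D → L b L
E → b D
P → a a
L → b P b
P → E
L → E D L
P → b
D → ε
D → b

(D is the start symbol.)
{ $, 'b' }

In D → L b L: L is followed by b L, add FIRST(b L) \ {ε} = { 'b' }
In D → L b L: L is at the end, add FOLLOW(D)
In L → E D L: L is at the end; this adds FOLLOW(L) to itself — nothing new

The FOLLOW sets referred to above (computed the same way, to a fixed point):
  FOLLOW(D) = { $, 'b' }

Taking the union: FOLLOW(L) = { $, 'b' }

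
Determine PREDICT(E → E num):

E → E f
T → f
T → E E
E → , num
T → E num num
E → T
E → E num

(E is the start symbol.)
{ ',', 'f' }

PREDICT(E → E num) = (FIRST(RHS) \ {ε}) ∪ (FOLLOW(E) if ε ∈ FIRST(RHS), i.e. RHS ⇒* ε)
FIRST(E) = { ',', 'f' }
FIRST(E num) = { ',', 'f' }
ε ∉ FIRST(E num), so FOLLOW(E) is not added.
PREDICT(E → E num) = { ',', 'f' }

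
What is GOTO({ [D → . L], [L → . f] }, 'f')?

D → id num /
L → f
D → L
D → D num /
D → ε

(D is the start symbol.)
GOTO(I, 'f') = CLOSURE({ [A → αX.β] : [A → α.Xβ] ∈ I, X = 'f' })

Items with dot before 'f', with the dot advanced:
  [L → . f] → [L → f .]
Closure adds nothing (no advanced item has the dot before a non-terminal).

GOTO = { [L → f .] }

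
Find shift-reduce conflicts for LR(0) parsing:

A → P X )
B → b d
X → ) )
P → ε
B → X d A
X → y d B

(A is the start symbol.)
No shift-reduce conflicts

A shift-reduce conflict occurs when an LR(0) state has both:
  - a complete (reduce) item [A → α .] (dot at the end), and
  - a shift item [B → β . c γ] (dot before a terminal).

Augment with A' → A and build the canonical LR(0) collection (I0 = CLOSURE({[A' → . A]}), then GOTO on every symbol after a dot until no new states appear). It has 15 states:
  I0: { [A → . P X )], [A' → . A], [P → .] }  — reduce
  I1: { [A' → A .] }  — accept
  I2: { [A → P . X )], [X → . ) )], [X → . y d B] }  — shift
  I3: { [X → ) . )] }  — shift
  I4: { [A → P X . )] }  — shift
  I5: { [X → y . d B] }  — shift
  I6: { [B → . X d A], [B → . b d], [X → . ) )], [X → . y d B], [X → y d . B] }  — shift
  I7: { [X → y d B .] }  — reduce
  I8: { [B → X . d A] }  — shift
  I9: { [B → b . d] }  — shift
  I10: { [B → b d .] }  — reduce
  I11: { [A → . P X )], [B → X d . A], [P → .] }  — reduce
  I12: { [B → X d A .] }  — reduce
  I13: { [A → P X ) .] }  — reduce
  I14: { [X → ) ) .] }  — reduce

No state contains both a complete item and a shift item.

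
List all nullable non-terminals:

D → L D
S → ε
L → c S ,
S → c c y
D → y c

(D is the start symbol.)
{ 'S' }

ε-productions: S → ε
So S is immediately nullable.
No further non-terminal can be added: every production for the remaining non-terminals contains a terminal or a non-nullable non-terminal.
Nullable = { 'S' }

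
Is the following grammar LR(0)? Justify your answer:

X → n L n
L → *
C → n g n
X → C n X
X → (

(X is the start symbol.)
Yes, the grammar is LR(0)

A grammar is LR(0) if no state in the canonical LR(0) collection has:
  - both a shift item (dot before a terminal) and a complete item (shift-reduce conflict), or
  - two or more complete items (reduce-reduce conflict; the accept item [X' → X .] counts as a complete item here).

Augment with X' → X and build the canonical LR(0) collection (I0 = CLOSURE({[X' → . X]}), then GOTO on every symbol after a dot until no new states appear). It has 12 states:
  I0: { [C → . n g n], [X → . (], [X → . C n X], [X → . n L n], [X' → . X] }  — shift
  I1: { [X → ( .] }  — reduce
  I2: { [X → C . n X] }  — shift
  I3: { [X' → X .] }  — accept
  I4: { [C → n . g n], [L → . *], [X → n . L n] }  — shift
  I5: { [L → * .] }  — reduce
  I6: { [X → n L . n] }  — shift
  I7: { [C → n g . n] }  — shift
  I8: { [C → n g n .] }  — reduce
  I9: { [X → n L n .] }  — reduce
  I10: { [C → . n g n], [X → . (], [X → . C n X], [X → . n L n], [X → C n . X] }  — shift
  I11: { [X → C n X .] }  — reduce

Every state is either a pure shift/goto state or contains exactly one complete item and nothing to shift — no conflicts. The grammar is LR(0).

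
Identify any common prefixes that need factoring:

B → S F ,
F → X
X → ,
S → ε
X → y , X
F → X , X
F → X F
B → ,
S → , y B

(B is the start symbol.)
Left-factoring is needed when two productions for the same non-terminal
share a common prefix on the right-hand side.

Productions for B:
  B → S F ,
  B → ,
Productions for F:
  F → X
  F → X , X
  F → X F
Productions for X:
  X → ,
  X → y , X
Productions for S:
  S → ε
  S → , y B

Found common prefix 'X' in productions for F

Answer: Yes, F has productions with common prefix 'X'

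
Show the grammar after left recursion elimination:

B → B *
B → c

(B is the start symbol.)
B → c B'
B' → * B'
B' → ε

B is directly left-recursive. The standard transformation for
  A → A α₁ | ... | A α_m | β₁ | ... | β_n
is
  A  → β₁ A' | ... | β_n A'
  A' → α₁ A' | ... | α_m A' | ε

B → c becomes B → c B'
B → B * becomes B' → * B'
Add B' → ε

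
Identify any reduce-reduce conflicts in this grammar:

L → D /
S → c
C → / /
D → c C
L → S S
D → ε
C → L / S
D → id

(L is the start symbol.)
Yes — I4: [D → .] vs [S → c .]

A reduce-reduce conflict occurs when an LR(0) state has two complete items [A → α .] and [B → β .] — both call for a reduction, and with no lookahead the parser cannot choose between them.

Augment with L' → L and build the canonical LR(0) collection (I0 = CLOSURE({[L' → . L]}), then GOTO on every symbol after a dot until no new states appear). It has 15 states:
  I0: { [D → . c C], [D → . id], [D → .], [L → . D /], [L → . S S], [L' → . L], [S → . c] }  — shift, reduce
  I1: { [L → D . /] }  — shift
  I2: { [L' → L .] }  — accept
  I3: { [L → S . S], [S → . c] }  — shift
  I4: { [C → . / /], [C → . L / S], [D → . c C], [D → . id], [D → .], [D → c . C], [L → . D /], [L → . S S], [S → . c], [S → c .] }  — shift, 2 reduces
  I5: { [D → id .] }  — reduce
  I6: { [C → / . /] }  — shift
  I7: { [D → c C .] }  — reduce
  I8: { [C → L . / S] }  — shift
  I9: { [C → L / . S], [S → . c] }  — shift
  I10: { [C → L / S .] }  — reduce
  I11: { [S → c .] }  — reduce
  I12: { [C → / / .] }  — reduce
  I13: { [L → S S .] }  — reduce
  I14: { [L → D / .] }  — reduce

I4 contains complete items [D → .], [S → c .] — reduce-reduce conflict.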